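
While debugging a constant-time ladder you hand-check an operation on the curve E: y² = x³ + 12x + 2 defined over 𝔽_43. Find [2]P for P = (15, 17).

tangent at (15, 17): λ = (3·15² + 12)/(2·17) ≡ 42/34. 34⁻¹ ≡ 19 (mod 43), so λ ≡ 42·19 ≡ 24.
  x = λ² - 15 - 15 = 576 - 30 ≡ 30; y = λ·(15 - 30) - 17 ≡ 10. → (30, 10)

(30, 10)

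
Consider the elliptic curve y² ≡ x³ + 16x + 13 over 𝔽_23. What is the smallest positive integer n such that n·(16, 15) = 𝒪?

12

2P: tangent at (16, 15): λ = (3·16² + 16)/(2·15) ≡ 2/7. 7⁻¹ ≡ 10 (mod 23), so λ ≡ 2·10 ≡ 20.
  x = λ² - 16 - 16 = 400 - 32 ≡ 0; y = λ·(16 - 0) - 15 ≡ 6. → (0, 6)
3P: (0, 6) + (16, 15). λ = (15 - 6)/(16 - 0) ≡ 9/16 mod 23. 16⁻¹ ≡ 13 (mod 23) since 16·13 = 208 ≡ 1, so λ ≡ 2.
  x = λ² - 0 - 16 = 4 - 16 ≡ 11; y = λ·(0 - 11) - 6 ≡ 18. → (11, 18)
4P: (11, 18) + (16, 15). λ = (15 - 18)/(16 - 11) ≡ 20/5 mod 23. 5⁻¹ ≡ 14 (mod 23), so λ ≡ 4.
  x = λ² - 11 - 16 = 16 - 27 ≡ 12; y = λ·(11 - 12) - 18 ≡ 1. → (12, 1)
5P: (12, 1) + (16, 15). λ = (15 - 1)/(16 - 12) ≡ 14/4 mod 23. 4⁻¹ ≡ 6 (mod 23), so λ ≡ 15.
  x = λ² - 12 - 16 = 225 - 28 ≡ 13; y = λ·(12 - 13) - 1 ≡ 7. → (13, 7)
6P: (13, 7) + (16, 15). λ = (15 - 7)/(16 - 13) ≡ 8/3 mod 23. 3⁻¹ ≡ 8 (mod 23), so λ ≡ 18.
  x = λ² - 13 - 16 = 324 - 29 ≡ 19; y = λ·(13 - 19) - 7 ≡ 0. → (19, 0)
7P: (19, 0) + (16, 15). λ = (15 - 0)/(16 - 19) ≡ 15/20 mod 23. 20⁻¹ ≡ 15 (mod 23) since 20·15 = 300 ≡ 1, so λ ≡ 18.
  x = λ² - 19 - 16 = 324 - 35 ≡ 13; y = λ·(19 - 13) - 0 ≡ 16. → (13, 16)
8P: (13, 16) + (16, 15). λ = (15 - 16)/(16 - 13) ≡ 22/3 mod 23. 3⁻¹ ≡ 8 (mod 23), so λ ≡ 15.
  x = λ² - 13 - 16 = 225 - 29 ≡ 12; y = λ·(13 - 12) - 16 ≡ 22. → (12, 22)
9P: (12, 22) + (16, 15). λ = (15 - 22)/(16 - 12) ≡ 16/4 mod 23. 4⁻¹ ≡ 6 (mod 23), so λ ≡ 4.
  x = λ² - 12 - 16 = 16 - 28 ≡ 11; y = λ·(12 - 11) - 22 ≡ 5. → (11, 5)
10P: (11, 5) + (16, 15). λ = (15 - 5)/(16 - 11) ≡ 10/5 mod 23. 5⁻¹ ≡ 14 (mod 23) since 5·14 = 70 ≡ 1, so λ ≡ 2.
  x = λ² - 11 - 16 = 4 - 27 ≡ 0; y = λ·(11 - 0) - 5 ≡ 17. → (0, 17)
11P: (0, 17) + (16, 15). λ = (15 - 17)/(16 - 0) ≡ 21/16 mod 23. 16⁻¹ ≡ 13 (mod 23), so λ ≡ 20.
  x = λ² - 0 - 16 = 400 - 16 ≡ 16; y = λ·(0 - 16) - 17 ≡ 8. → (16, 8)
12P: (16, 8) + (16, 15): same x and y₁ ≡ -y₂, so the sum is 𝒪.
12P = 𝒪, so the order is 12.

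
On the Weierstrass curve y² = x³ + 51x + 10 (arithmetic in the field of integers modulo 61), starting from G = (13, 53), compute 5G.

Double-and-add on 5 = (101)₂. Start with G = (13, 53) for the leading 1-bit.
double: tangent at (13, 53): λ = (3·13² + 51)/(2·53) ≡ 9/45. 45⁻¹ ≡ 19 (mod 61), so λ ≡ 9·19 ≡ 49.
  x = λ² - 13 - 13 = 2401 - 26 ≡ 57; y = λ·(13 - 57) - 53 ≡ 48. → (57, 48)
double: tangent at (57, 48): λ = (3·57² + 51)/(2·48) ≡ 38/35. 35⁻¹ ≡ 7 (mod 61), so λ ≡ 38·7 ≡ 22.
  x = λ² - 57 - 57 = 484 - 114 ≡ 4; y = λ·(57 - 4) - 48 ≡ 20. → (4, 20)
add G: (4, 20) + (13, 53). λ = (53 - 20)/(13 - 4) ≡ 33/9 mod 61. 9⁻¹ ≡ 34 (mod 61) since 9·34 = 306 ≡ 1, so λ ≡ 24.
  x = λ² - 4 - 13 = 576 - 17 ≡ 10; y = λ·(4 - 10) - 20 ≡ 19. → (10, 19)

(10, 19)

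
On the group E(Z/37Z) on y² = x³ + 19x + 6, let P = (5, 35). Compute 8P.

Repeated addition: build up to 8P.
2P: tangent at (5, 35): λ = (3·5² + 19)/(2·35) ≡ 20/33. 33⁻¹ ≡ 9 (mod 37), so λ ≡ 20·9 ≡ 32.
  x = λ² - 5 - 5 = 1024 - 10 ≡ 15; y = λ·(5 - 15) - 35 ≡ 15. → (15, 15)
3P: (15, 15) + (5, 35). λ = (35 - 15)/(5 - 15) ≡ 20/27 mod 37. 27⁻¹ ≡ 11 (mod 37), so λ ≡ 35.
  x = λ² - 15 - 5 = 1225 - 20 ≡ 21; y = λ·(15 - 21) - 15 ≡ 34. → (21, 34)
4P: (21, 34) + (5, 35). λ = (35 - 34)/(5 - 21) ≡ 1/21 mod 37. 21⁻¹ ≡ 30 (mod 37), so λ ≡ 30.
  x = λ² - 21 - 5 = 900 - 26 ≡ 23; y = λ·(21 - 23) - 34 ≡ 17. → (23, 17)
5P: (23, 17) + (5, 35). λ = (35 - 17)/(5 - 23) ≡ 18/19 mod 37. 19⁻¹ ≡ 2 (mod 37), so λ ≡ 36.
  x = λ² - 23 - 5 = 1296 - 28 ≡ 10; y = λ·(23 - 10) - 17 ≡ 7. → (10, 7)
6P: (10, 7) + (5, 35). λ = (35 - 7)/(5 - 10) ≡ 28/32 mod 37. 32⁻¹ ≡ 22 (mod 37), so λ ≡ 24.
  x = λ² - 10 - 5 = 576 - 15 ≡ 6; y = λ·(10 - 6) - 7 ≡ 15. → (6, 15)
7P: (6, 15) + (5, 35). λ = (35 - 15)/(5 - 6) ≡ 20/36 mod 37. 36⁻¹ ≡ 36 (mod 37), so λ ≡ 17.
  x = λ² - 6 - 5 = 289 - 11 ≡ 19; y = λ·(6 - 19) - 15 ≡ 23. → (19, 23)
8P: (19, 23) + (5, 35). λ = (35 - 23)/(5 - 19) ≡ 12/23 mod 37. 23⁻¹ ≡ 29 (mod 37), so λ ≡ 15.
  x = λ² - 19 - 5 = 225 - 24 ≡ 16; y = λ·(19 - 16) - 23 ≡ 22. → (16, 22)

(16, 22)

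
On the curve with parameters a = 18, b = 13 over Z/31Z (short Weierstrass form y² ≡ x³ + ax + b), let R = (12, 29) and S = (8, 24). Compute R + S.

(12, 29) + (8, 24). λ = (24 - 29)/(8 - 12) ≡ 26/27 mod 31. 27⁻¹ ≡ 23 (mod 31), so λ ≡ 9.
  x = λ² - 12 - 8 = 81 - 20 ≡ 30; y = λ·(12 - 30) - 29 ≡ 26. → (30, 26)

(30, 26)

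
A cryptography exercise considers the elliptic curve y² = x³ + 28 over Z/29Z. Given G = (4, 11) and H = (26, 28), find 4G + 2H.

(10, 19)

First 4G:
Repeated addition: build up to 4G.
2G: tangent at (4, 11): λ = (3·4² + 0)/(2·11) ≡ 19/22. 22⁻¹ ≡ 4 (mod 29) since 22·4 = 88 ≡ 1, so λ ≡ 19·4 ≡ 18.
  x = λ² - 4 - 4 = 324 - 8 ≡ 26; y = λ·(4 - 26) - 11 ≡ 28. → (26, 28)
3G: (26, 28) + (4, 11). λ = (11 - 28)/(4 - 26) ≡ 12/7 mod 29. 7⁻¹ ≡ 25 (mod 29), so λ ≡ 10.
  x = λ² - 26 - 4 = 100 - 30 ≡ 12; y = λ·(26 - 12) - 28 ≡ 25. → (12, 25)
4G: (12, 25) + (4, 11). λ = (11 - 25)/(4 - 12) ≡ 15/21 mod 29. 21⁻¹ ≡ 18 (mod 29) since 21·18 = 378 ≡ 1, so λ ≡ 9.
  x = λ² - 12 - 4 = 81 - 16 ≡ 7; y = λ·(12 - 7) - 25 ≡ 20. → (7, 20)
4G = (7, 20).
Next 2H:
Repeated addition: build up to 2H.
2H: tangent at (26, 28): λ = (3·26² + 0)/(2·28) ≡ 27/27. 27⁻¹ ≡ 14 (mod 29) since 27·14 = 378 ≡ 1, so λ ≡ 27·14 ≡ 1.
  x = λ² - 26 - 26 = 1 - 52 ≡ 7; y = λ·(26 - 7) - 28 ≡ 20. → (7, 20)
2H = (7, 20).
Finally 4G + 2H:
tangent at (7, 20): λ = (3·7² + 0)/(2·20) ≡ 2/11. 11⁻¹ ≡ 8 (mod 29), so λ ≡ 2·8 ≡ 16.
  x = λ² - 7 - 7 = 256 - 14 ≡ 10; y = λ·(7 - 10) - 20 ≡ 19. → (10, 19)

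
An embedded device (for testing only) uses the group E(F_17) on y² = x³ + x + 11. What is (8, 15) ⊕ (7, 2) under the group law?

(1, 8)

(8, 15) + (7, 2). λ = (2 - 15)/(7 - 8) ≡ 4/16 mod 17. 16⁻¹ ≡ 16 (mod 17), so λ ≡ 13.
  x = λ² - 8 - 7 = 169 - 15 ≡ 1; y = λ·(8 - 1) - 15 ≡ 8. → (1, 8)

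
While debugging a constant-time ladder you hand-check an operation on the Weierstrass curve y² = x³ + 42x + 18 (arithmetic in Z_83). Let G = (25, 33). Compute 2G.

tangent at (25, 33): λ = (3·25² + 42)/(2·33) ≡ 8/66. 66⁻¹ ≡ 39 (mod 83), so λ ≡ 8·39 ≡ 63.
  x = λ² - 25 - 25 = 3969 - 50 ≡ 18; y = λ·(25 - 18) - 33 ≡ 76. → (18, 76)

(18, 76)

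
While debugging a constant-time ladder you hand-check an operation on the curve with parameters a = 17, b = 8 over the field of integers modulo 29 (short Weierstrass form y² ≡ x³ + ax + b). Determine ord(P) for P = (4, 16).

2P: tangent at (4, 16): λ = (3·4² + 17)/(2·16) ≡ 7/3. 3⁻¹ ≡ 10 (mod 29), so λ ≡ 7·10 ≡ 12.
  x = λ² - 4 - 4 = 144 - 8 ≡ 20; y = λ·(4 - 20) - 16 ≡ 24. → (20, 24)
3P: (20, 24) + (4, 16). λ = (16 - 24)/(4 - 20) ≡ 21/13 mod 29. 13⁻¹ ≡ 9 (mod 29), so λ ≡ 15.
  x = λ² - 20 - 4 = 225 - 24 ≡ 27; y = λ·(20 - 27) - 24 ≡ 16. → (27, 16)
4P: (27, 16) + (4, 16). λ = (16 - 16)/(4 - 27) ≡ 0/6 mod 29. 6⁻¹ ≡ 5 (mod 29) since 6·5 = 30 ≡ 1, so λ ≡ 0.
  x = λ² - 27 - 4 = 0 - 31 ≡ 27; y = λ·(27 - 27) - 16 ≡ 13. → (27, 13)
5P: (27, 13) + (4, 16). λ = (16 - 13)/(4 - 27) ≡ 3/6 mod 29. 6⁻¹ ≡ 5 (mod 29), so λ ≡ 15.
  x = λ² - 27 - 4 = 225 - 31 ≡ 20; y = λ·(27 - 20) - 13 ≡ 5. → (20, 5)
6P: (20, 5) + (4, 16). λ = (16 - 5)/(4 - 20) ≡ 11/13 mod 29. 13⁻¹ ≡ 9 (mod 29), so λ ≡ 12.
  x = λ² - 20 - 4 = 144 - 24 ≡ 4; y = λ·(20 - 4) - 5 ≡ 13. → (4, 13)
7P: (4, 13) + (4, 16): same x and y₁ ≡ -y₂, so the sum is the point at infinity.
7P = the point at infinity, so the order is 7.

7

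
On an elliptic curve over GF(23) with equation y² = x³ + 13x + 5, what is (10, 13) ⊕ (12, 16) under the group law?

(10, 13) + (12, 16). λ = (16 - 13)/(12 - 10) ≡ 3/2 mod 23. 2⁻¹ ≡ 12 (mod 23), so λ ≡ 13.
  x = λ² - 10 - 12 = 169 - 22 ≡ 9; y = λ·(10 - 9) - 13 ≡ 0. → (9, 0)

(9, 0)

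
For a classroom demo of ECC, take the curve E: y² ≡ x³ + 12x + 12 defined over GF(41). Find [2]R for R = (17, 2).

tangent at (17, 2): λ = (3·17² + 12)/(2·2) ≡ 18/4. 4⁻¹ ≡ 31 (mod 41), so λ ≡ 18·31 ≡ 25.
  x = λ² - 17 - 17 = 625 - 34 ≡ 17; y = λ·(17 - 17) - 2 ≡ 39. → (17, 39)

(17, 39)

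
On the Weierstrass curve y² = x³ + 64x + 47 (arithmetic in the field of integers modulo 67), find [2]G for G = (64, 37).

tangent at (64, 37): λ = (3·64² + 64)/(2·37) ≡ 24/7. 7⁻¹ ≡ 48 (mod 67), so λ ≡ 24·48 ≡ 13.
  x = λ² - 64 - 64 = 169 - 128 ≡ 41; y = λ·(64 - 41) - 37 ≡ 61. → (41, 61)

(41, 61)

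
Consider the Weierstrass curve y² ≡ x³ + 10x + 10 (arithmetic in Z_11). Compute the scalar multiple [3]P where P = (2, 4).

(5, 3)

Repeated addition: build up to 3P.
2P: tangent at (2, 4): λ = (3·2² + 10)/(2·4) ≡ 0/8. 8⁻¹ ≡ 7 (mod 11) since 8·7 = 56 ≡ 1, so λ ≡ 0·7 ≡ 0.
  x = λ² - 2 - 2 = 0 - 4 ≡ 7; y = λ·(2 - 7) - 4 ≡ 7. → (7, 7)
3P: (7, 7) + (2, 4). λ = (4 - 7)/(2 - 7) ≡ 8/6 mod 11. 6⁻¹ ≡ 2 (mod 11) since 6·2 = 12 ≡ 1, so λ ≡ 5.
  x = λ² - 7 - 2 = 25 - 9 ≡ 5; y = λ·(7 - 5) - 7 ≡ 3. → (5, 3)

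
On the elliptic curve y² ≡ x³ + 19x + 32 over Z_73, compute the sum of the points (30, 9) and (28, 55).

(33, 60)

(30, 9) + (28, 55). λ = (55 - 9)/(28 - 30) ≡ 46/71 mod 73. 71⁻¹ ≡ 36 (mod 73) since 71·36 = 2556 ≡ 1, so λ ≡ 50.
  x = λ² - 30 - 28 = 2500 - 58 ≡ 33; y = λ·(30 - 33) - 9 ≡ 60. → (33, 60)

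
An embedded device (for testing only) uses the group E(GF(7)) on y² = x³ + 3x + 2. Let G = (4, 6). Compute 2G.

tangent at (4, 6): λ = (3·4² + 3)/(2·6) ≡ 2/5. 5⁻¹ ≡ 3 (mod 7), so λ ≡ 2·3 ≡ 6.
  x = λ² - 4 - 4 = 36 - 8 ≡ 0; y = λ·(4 - 0) - 6 ≡ 4. → (0, 4)

(0, 4)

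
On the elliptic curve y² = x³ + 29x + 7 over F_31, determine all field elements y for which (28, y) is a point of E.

none

x³ + 29x + 7 = 22771 ≡ 17 (mod 31).
17 is a non-residue mod 31; no y exists.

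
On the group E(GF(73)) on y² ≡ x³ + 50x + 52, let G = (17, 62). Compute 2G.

tangent at (17, 62): λ = (3·17² + 50)/(2·62) ≡ 41/51. 51⁻¹ ≡ 63 (mod 73), so λ ≡ 41·63 ≡ 28.
  x = λ² - 17 - 17 = 784 - 34 ≡ 20; y = λ·(17 - 20) - 62 ≡ 0. → (20, 0)

(20, 0)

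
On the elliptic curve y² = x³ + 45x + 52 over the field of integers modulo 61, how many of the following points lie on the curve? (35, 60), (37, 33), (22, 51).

1

(35, 60): 60² ≡ 1, rhs ≡ 33 → off.
(37, 33): 33² ≡ 52, rhs ≡ 32 → off.
(22, 51): 51² ≡ 39, rhs ≡ 39 → on.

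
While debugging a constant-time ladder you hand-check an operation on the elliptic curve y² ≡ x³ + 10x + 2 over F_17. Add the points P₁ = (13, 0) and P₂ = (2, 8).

(13, 0) + (2, 8). λ = (8 - 0)/(2 - 13) ≡ 8/6 mod 17. 6⁻¹ ≡ 3 (mod 17), so λ ≡ 7.
  x = λ² - 13 - 2 = 49 - 15 ≡ 0; y = λ·(13 - 0) - 0 ≡ 6. → (0, 6)

(0, 6)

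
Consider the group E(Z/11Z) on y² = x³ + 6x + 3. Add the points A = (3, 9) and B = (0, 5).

(3, 9) + (0, 5). λ = (5 - 9)/(0 - 3) ≡ 7/8 mod 11. 8⁻¹ ≡ 7 (mod 11), so λ ≡ 5.
  x = λ² - 3 - 0 = 25 - 3 ≡ 0; y = λ·(3 - 0) - 9 ≡ 6. → (0, 6)

(0, 6)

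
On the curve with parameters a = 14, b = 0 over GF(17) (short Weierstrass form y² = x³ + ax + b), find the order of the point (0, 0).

2

2P: (0, 0) + (0, 0): same x and y₁ ≡ -y₂, so the sum is O.
2P = O, so the order is 2.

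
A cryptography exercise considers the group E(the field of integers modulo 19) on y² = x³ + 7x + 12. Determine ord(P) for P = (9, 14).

11

2P: tangent at (9, 14): λ = (3·9² + 7)/(2·14) ≡ 3/9. 9⁻¹ ≡ 17 (mod 19) since 9·17 = 153 ≡ 1, so λ ≡ 3·17 ≡ 13.
  x = λ² - 9 - 9 = 169 - 18 ≡ 18; y = λ·(9 - 18) - 14 ≡ 2. → (18, 2)
3P: (18, 2) + (9, 14). λ = (14 - 2)/(9 - 18) ≡ 12/10 mod 19. 10⁻¹ ≡ 2 (mod 19) since 10·2 = 20 ≡ 1, so λ ≡ 5.
  x = λ² - 18 - 9 = 25 - 27 ≡ 17; y = λ·(18 - 17) - 2 ≡ 3. → (17, 3)
4P: (17, 3) + (9, 14). λ = (14 - 3)/(9 - 17) ≡ 11/11 mod 19. 11⁻¹ ≡ 7 (mod 19), so λ ≡ 1.
  x = λ² - 17 - 9 = 1 - 26 ≡ 13; y = λ·(17 - 13) - 3 ≡ 1. → (13, 1)
5P: (13, 1) + (9, 14). λ = (14 - 1)/(9 - 13) ≡ 13/15 mod 19. 15⁻¹ ≡ 14 (mod 19) since 15·14 = 210 ≡ 1, so λ ≡ 11.
  x = λ² - 13 - 9 = 121 - 22 ≡ 4; y = λ·(13 - 4) - 1 ≡ 3. → (4, 3)
6P: (4, 3) + (9, 14). λ = (14 - 3)/(9 - 4) ≡ 11/5 mod 19. 5⁻¹ ≡ 4 (mod 19), so λ ≡ 6.
  x = λ² - 4 - 9 = 36 - 13 ≡ 4; y = λ·(4 - 4) - 3 ≡ 16. → (4, 16)
7P: (4, 16) + (9, 14). λ = (14 - 16)/(9 - 4) ≡ 17/5 mod 19. 5⁻¹ ≡ 4 (mod 19) since 5·4 = 20 ≡ 1, so λ ≡ 11.
  x = λ² - 4 - 9 = 121 - 13 ≡ 13; y = λ·(4 - 13) - 16 ≡ 18. → (13, 18)
8P: (13, 18) + (9, 14). λ = (14 - 18)/(9 - 13) ≡ 15/15 mod 19. 15⁻¹ ≡ 14 (mod 19), so λ ≡ 1.
  x = λ² - 13 - 9 = 1 - 22 ≡ 17; y = λ·(13 - 17) - 18 ≡ 16. → (17, 16)
9P: (17, 16) + (9, 14). λ = (14 - 16)/(9 - 17) ≡ 17/11 mod 19. 11⁻¹ ≡ 7 (mod 19), so λ ≡ 5.
  x = λ² - 17 - 9 = 25 - 26 ≡ 18; y = λ·(17 - 18) - 16 ≡ 17. → (18, 17)
10P: (18, 17) + (9, 14). λ = (14 - 17)/(9 - 18) ≡ 16/10 mod 19. 10⁻¹ ≡ 2 (mod 19), so λ ≡ 13.
  x = λ² - 18 - 9 = 169 - 27 ≡ 9; y = λ·(18 - 9) - 17 ≡ 5. → (9, 5)
11P: (9, 5) + (9, 14): same x and y₁ ≡ -y₂, so the sum is 𝒪.
11P = 𝒪, so the order is 11.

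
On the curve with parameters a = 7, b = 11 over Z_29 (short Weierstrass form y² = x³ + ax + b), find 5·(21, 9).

Write P = (21, 9).
Repeated addition: build up to 5P.
2P: tangent at (21, 9): λ = (3·21² + 7)/(2·9) ≡ 25/18. 18⁻¹ ≡ 21 (mod 29), so λ ≡ 25·21 ≡ 3.
  x = λ² - 21 - 21 = 9 - 42 ≡ 25; y = λ·(21 - 25) - 9 ≡ 8. → (25, 8)
3P: (25, 8) + (21, 9). λ = (9 - 8)/(21 - 25) ≡ 1/25 mod 29. 25⁻¹ ≡ 7 (mod 29), so λ ≡ 7.
  x = λ² - 25 - 21 = 49 - 46 ≡ 3; y = λ·(25 - 3) - 8 ≡ 1. → (3, 1)
4P: (3, 1) + (21, 9). λ = (9 - 1)/(21 - 3) ≡ 8/18 mod 29. 18⁻¹ ≡ 21 (mod 29), so λ ≡ 23.
  x = λ² - 3 - 21 = 529 - 24 ≡ 12; y = λ·(3 - 12) - 1 ≡ 24. → (12, 24)
5P: (12, 24) + (21, 9). λ = (9 - 24)/(21 - 12) ≡ 14/9 mod 29. 9⁻¹ ≡ 13 (mod 29), so λ ≡ 8.
  x = λ² - 12 - 21 = 64 - 33 ≡ 2; y = λ·(12 - 2) - 24 ≡ 27. → (2, 27)

(2, 27)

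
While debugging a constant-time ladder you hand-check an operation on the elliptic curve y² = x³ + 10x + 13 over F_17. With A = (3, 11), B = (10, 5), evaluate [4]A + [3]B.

First 4A:
Double-and-add on 4 = (100)₂. Start with A = (3, 11) for the leading 1-bit.
double: tangent at (3, 11): λ = (3·3² + 10)/(2·11) ≡ 3/5. 5⁻¹ ≡ 7 (mod 17) since 5·7 = 35 ≡ 1, so λ ≡ 3·7 ≡ 4.
  x = λ² - 3 - 3 = 16 - 6 ≡ 10; y = λ·(3 - 10) - 11 ≡ 12. → (10, 12)
double: tangent at (10, 12): λ = (3·10² + 10)/(2·12) ≡ 4/7. 7⁻¹ ≡ 5 (mod 17), so λ ≡ 4·5 ≡ 3.
  x = λ² - 10 - 10 = 9 - 20 ≡ 6; y = λ·(10 - 6) - 12 ≡ 0. → (6, 0)
4A = (6, 0).
Next 3B:
Repeated addition: build up to 3B.
2B: tangent at (10, 5): λ = (3·10² + 10)/(2·5) ≡ 4/10. 10⁻¹ ≡ 12 (mod 17), so λ ≡ 4·12 ≡ 14.
  x = λ² - 10 - 10 = 196 - 20 ≡ 6; y = λ·(10 - 6) - 5 ≡ 0. → (6, 0)
3B: (6, 0) + (10, 5). λ = (5 - 0)/(10 - 6) ≡ 5/4 mod 17. 4⁻¹ ≡ 13 (mod 17) since 4·13 = 52 ≡ 1, so λ ≡ 14.
  x = λ² - 6 - 10 = 196 - 16 ≡ 10; y = λ·(6 - 10) - 0 ≡ 12. → (10, 12)
3B = (10, 12).
Finally 4A + 3B:
(6, 0) + (10, 12). λ = (12 - 0)/(10 - 6) ≡ 12/4 mod 17. 4⁻¹ ≡ 13 (mod 17) since 4·13 = 52 ≡ 1, so λ ≡ 3.
  x = λ² - 6 - 10 = 9 - 16 ≡ 10; y = λ·(6 - 10) - 0 ≡ 5. → (10, 5)

(10, 5)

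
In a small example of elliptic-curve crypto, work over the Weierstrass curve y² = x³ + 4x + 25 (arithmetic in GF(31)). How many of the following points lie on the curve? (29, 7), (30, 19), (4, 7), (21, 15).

2

(29, 7): 7² ≡ 18, rhs ≡ 9 → off.
(30, 19): 19² ≡ 20, rhs ≡ 20 → on.
(4, 7): 7² ≡ 18, rhs ≡ 12 → off.
(21, 15): 15² ≡ 8, rhs ≡ 8 → on.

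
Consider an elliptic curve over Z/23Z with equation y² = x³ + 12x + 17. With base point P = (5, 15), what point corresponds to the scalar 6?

(22, 21)

Double-and-add on 6 = (110)₂. Start with P = (5, 15) for the leading 1-bit.
double: tangent at (5, 15): λ = (3·5² + 12)/(2·15) ≡ 18/7. 7⁻¹ ≡ 10 (mod 23) since 7·10 = 70 ≡ 1, so λ ≡ 18·10 ≡ 19.
  x = λ² - 5 - 5 = 361 - 10 ≡ 6; y = λ·(5 - 6) - 15 ≡ 12. → (6, 12)
add P: (6, 12) + (5, 15). λ = (15 - 12)/(5 - 6) ≡ 3/22 mod 23. 22⁻¹ ≡ 22 (mod 23), so λ ≡ 20.
  x = λ² - 6 - 5 = 400 - 11 ≡ 21; y = λ·(6 - 21) - 12 ≡ 10. → (21, 10)
double: tangent at (21, 10): λ = (3·21² + 12)/(2·10) ≡ 1/20. 20⁻¹ ≡ 15 (mod 23), so λ ≡ 1·15 ≡ 15.
  x = λ² - 21 - 21 = 225 - 42 ≡ 22; y = λ·(21 - 22) - 10 ≡ 21. → (22, 21)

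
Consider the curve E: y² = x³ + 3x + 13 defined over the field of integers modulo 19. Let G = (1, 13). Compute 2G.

(3, 7)

tangent at (1, 13): λ = (3·1² + 3)/(2·13) ≡ 6/7. 7⁻¹ ≡ 11 (mod 19) since 7·11 = 77 ≡ 1, so λ ≡ 6·11 ≡ 9.
  x = λ² - 1 - 1 = 81 - 2 ≡ 3; y = λ·(1 - 3) - 13 ≡ 7. → (3, 7)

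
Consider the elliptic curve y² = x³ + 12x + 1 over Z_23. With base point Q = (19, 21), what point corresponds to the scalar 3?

(13, 10)

Repeated addition: build up to 3Q.
2Q: tangent at (19, 21): λ = (3·19² + 12)/(2·21) ≡ 14/19. 19⁻¹ ≡ 17 (mod 23) since 19·17 = 323 ≡ 1, so λ ≡ 14·17 ≡ 8.
  x = λ² - 19 - 19 = 64 - 38 ≡ 3; y = λ·(19 - 3) - 21 ≡ 15. → (3, 15)
3Q: (3, 15) + (19, 21). λ = (21 - 15)/(19 - 3) ≡ 6/16 mod 23. 16⁻¹ ≡ 13 (mod 23), so λ ≡ 9.
  x = λ² - 3 - 19 = 81 - 22 ≡ 13; y = λ·(3 - 13) - 15 ≡ 10. → (13, 10)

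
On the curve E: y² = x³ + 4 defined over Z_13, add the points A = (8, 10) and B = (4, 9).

(10, 9)

(8, 10) + (4, 9). λ = (9 - 10)/(4 - 8) ≡ 12/9 mod 13. 9⁻¹ ≡ 3 (mod 13), so λ ≡ 10.
  x = λ² - 8 - 4 = 100 - 12 ≡ 10; y = λ·(8 - 10) - 10 ≡ 9. → (10, 9)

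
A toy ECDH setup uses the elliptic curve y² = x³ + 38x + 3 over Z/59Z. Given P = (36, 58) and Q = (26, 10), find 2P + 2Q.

(12, 57)

First 2P:
Repeated addition: build up to 2P.
2P: tangent at (36, 58): λ = (3·36² + 38)/(2·58) ≡ 32/57. 57⁻¹ ≡ 29 (mod 59), so λ ≡ 32·29 ≡ 43.
  x = λ² - 36 - 36 = 1849 - 72 ≡ 7; y = λ·(36 - 7) - 58 ≡ 9. → (7, 9)
2P = (7, 9).
Next 2Q:
Repeated addition: build up to 2Q.
2Q: tangent at (26, 10): λ = (3·26² + 38)/(2·10) ≡ 1/20. 20⁻¹ ≡ 3 (mod 59) since 20·3 = 60 ≡ 1, so λ ≡ 1·3 ≡ 3.
  x = λ² - 26 - 26 = 9 - 52 ≡ 16; y = λ·(26 - 16) - 10 ≡ 20. → (16, 20)
2Q = (16, 20).
Finally 2P + 2Q:
(7, 9) + (16, 20). λ = (20 - 9)/(16 - 7) ≡ 11/9 mod 59. 9⁻¹ ≡ 46 (mod 59), so λ ≡ 34.
  x = λ² - 7 - 16 = 1156 - 23 ≡ 12; y = λ·(7 - 12) - 9 ≡ 57. → (12, 57)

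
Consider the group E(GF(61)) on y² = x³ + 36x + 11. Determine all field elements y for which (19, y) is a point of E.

none

x³ + 36x + 11 = 7554 ≡ 51 (mod 61).
51 is a non-residue mod 61; no y exists.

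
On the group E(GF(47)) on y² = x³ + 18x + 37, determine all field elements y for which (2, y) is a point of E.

9, 38

x³ + 18x + 37 = 81 ≡ 34 (mod 47).
Square roots of 34 mod 47: 9 and 38 (since 9² = 81 ≡ 34).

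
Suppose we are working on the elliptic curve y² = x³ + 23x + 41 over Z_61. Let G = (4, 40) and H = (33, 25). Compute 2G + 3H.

(41, 11)

First 2G:
Repeated addition: build up to 2G.
2G: tangent at (4, 40): λ = (3·4² + 23)/(2·40) ≡ 10/19. 19⁻¹ ≡ 45 (mod 61), so λ ≡ 10·45 ≡ 23.
  x = λ² - 4 - 4 = 529 - 8 ≡ 33; y = λ·(4 - 33) - 40 ≡ 25. → (33, 25)
2G = (33, 25).
Next 3H:
Repeated addition: build up to 3H.
2H: tangent at (33, 25): λ = (3·33² + 23)/(2·25) ≡ 57/50. 50⁻¹ ≡ 11 (mod 61), so λ ≡ 57·11 ≡ 17.
  x = λ² - 33 - 33 = 289 - 66 ≡ 40; y = λ·(33 - 40) - 25 ≡ 39. → (40, 39)
3H: (40, 39) + (33, 25). λ = (25 - 39)/(33 - 40) ≡ 47/54 mod 61. 54⁻¹ ≡ 26 (mod 61) since 54·26 = 1404 ≡ 1, so λ ≡ 2.
  x = λ² - 40 - 33 = 4 - 73 ≡ 53; y = λ·(40 - 53) - 39 ≡ 57. → (53, 57)
3H = (53, 57).
Finally 2G + 3H:
(33, 25) + (53, 57). λ = (57 - 25)/(53 - 33) ≡ 32/20 mod 61. 20⁻¹ ≡ 58 (mod 61) since 20·58 = 1160 ≡ 1, so λ ≡ 26.
  x = λ² - 33 - 53 = 676 - 86 ≡ 41; y = λ·(33 - 41) - 25 ≡ 11. → (41, 11)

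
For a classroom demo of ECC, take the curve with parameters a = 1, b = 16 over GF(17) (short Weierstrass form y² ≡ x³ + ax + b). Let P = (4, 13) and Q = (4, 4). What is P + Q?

The two points share x = 4 and their y-coordinates satisfy 13 + 4 ≡ 0 (mod 17), so they are inverses. Their sum is the point at infinity.

O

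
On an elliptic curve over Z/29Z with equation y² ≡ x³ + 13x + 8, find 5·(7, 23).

Write P = (7, 23).
Repeated addition: build up to 5P.
2P: tangent at (7, 23): λ = (3·7² + 13)/(2·23) ≡ 15/17. 17⁻¹ ≡ 12 (mod 29), so λ ≡ 15·12 ≡ 6.
  x = λ² - 7 - 7 = 36 - 14 ≡ 22; y = λ·(7 - 22) - 23 ≡ 3. → (22, 3)
3P: (22, 3) + (7, 23). λ = (23 - 3)/(7 - 22) ≡ 20/14 mod 29. 14⁻¹ ≡ 27 (mod 29), so λ ≡ 18.
  x = λ² - 22 - 7 = 324 - 29 ≡ 5; y = λ·(22 - 5) - 3 ≡ 13. → (5, 13)
4P: (5, 13) + (7, 23). λ = (23 - 13)/(7 - 5) ≡ 10/2 mod 29. 2⁻¹ ≡ 15 (mod 29) since 2·15 = 30 ≡ 1, so λ ≡ 5.
  x = λ² - 5 - 7 = 25 - 12 ≡ 13; y = λ·(5 - 13) - 13 ≡ 5. → (13, 5)
5P: (13, 5) + (7, 23). λ = (23 - 5)/(7 - 13) ≡ 18/23 mod 29. 23⁻¹ ≡ 24 (mod 29) since 23·24 = 552 ≡ 1, so λ ≡ 26.
  x = λ² - 13 - 7 = 676 - 20 ≡ 18; y = λ·(13 - 18) - 5 ≡ 10. → (18, 10)

(18, 10)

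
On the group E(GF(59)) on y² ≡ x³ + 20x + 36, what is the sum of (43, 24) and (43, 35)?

The two points share x = 43 and their y-coordinates satisfy 24 + 35 ≡ 0 (mod 59), so they are inverses. Their sum is O.

O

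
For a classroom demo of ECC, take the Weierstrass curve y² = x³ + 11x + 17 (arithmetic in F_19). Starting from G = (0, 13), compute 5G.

Double-and-add on 5 = (101)₂. Start with G = (0, 13) for the leading 1-bit.
double: tangent at (0, 13): λ = (3·0² + 11)/(2·13) ≡ 11/7. 7⁻¹ ≡ 11 (mod 19) since 7·11 = 77 ≡ 1, so λ ≡ 11·11 ≡ 7.
  x = λ² - 0 - 0 = 49 - 0 ≡ 11; y = λ·(0 - 11) - 13 ≡ 5. → (11, 5)
double: tangent at (11, 5): λ = (3·11² + 11)/(2·5) ≡ 13/10. 10⁻¹ ≡ 2 (mod 19), so λ ≡ 13·2 ≡ 7.
  x = λ² - 11 - 11 = 49 - 22 ≡ 8; y = λ·(11 - 8) - 5 ≡ 16. → (8, 16)
add G: (8, 16) + (0, 13). λ = (13 - 16)/(0 - 8) ≡ 16/11 mod 19. 11⁻¹ ≡ 7 (mod 19), so λ ≡ 17.
  x = λ² - 8 - 0 = 289 - 8 ≡ 15; y = λ·(8 - 15) - 16 ≡ 17. → (15, 17)

(15, 17)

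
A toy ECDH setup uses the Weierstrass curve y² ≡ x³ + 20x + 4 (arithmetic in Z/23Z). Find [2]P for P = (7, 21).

tangent at (7, 21): λ = (3·7² + 20)/(2·21) ≡ 6/19. 19⁻¹ ≡ 17 (mod 23), so λ ≡ 6·17 ≡ 10.
  x = λ² - 7 - 7 = 100 - 14 ≡ 17; y = λ·(7 - 17) - 21 ≡ 17. → (17, 17)

(17, 17)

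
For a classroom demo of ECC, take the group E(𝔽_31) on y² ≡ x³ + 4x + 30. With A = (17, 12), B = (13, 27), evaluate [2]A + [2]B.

(13, 27)

First 2A:
Repeated addition: build up to 2A.
2A: tangent at (17, 12): λ = (3·17² + 4)/(2·12) ≡ 3/24. 24⁻¹ ≡ 22 (mod 31) since 24·22 = 528 ≡ 1, so λ ≡ 3·22 ≡ 4.
  x = λ² - 17 - 17 = 16 - 34 ≡ 13; y = λ·(17 - 13) - 12 ≡ 4. → (13, 4)
2A = (13, 4).
Next 2B:
Repeated addition: build up to 2B.
2B: tangent at (13, 27): λ = (3·13² + 4)/(2·27) ≡ 15/23. 23⁻¹ ≡ 27 (mod 31) since 23·27 = 621 ≡ 1, so λ ≡ 15·27 ≡ 2.
  x = λ² - 13 - 13 = 4 - 26 ≡ 9; y = λ·(13 - 9) - 27 ≡ 12. → (9, 12)
2B = (9, 12).
Finally 2A + 2B:
(13, 4) + (9, 12). λ = (12 - 4)/(9 - 13) ≡ 8/27 mod 31. 27⁻¹ ≡ 23 (mod 31), so λ ≡ 29.
  x = λ² - 13 - 9 = 841 - 22 ≡ 13; y = λ·(13 - 13) - 4 ≡ 27. → (13, 27)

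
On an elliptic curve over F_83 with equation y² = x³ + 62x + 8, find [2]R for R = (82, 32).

(79, 32)

tangent at (82, 32): λ = (3·82² + 62)/(2·32) ≡ 65/64. 64⁻¹ ≡ 48 (mod 83), so λ ≡ 65·48 ≡ 49.
  x = λ² - 82 - 82 = 2401 - 164 ≡ 79; y = λ·(82 - 79) - 32 ≡ 32. → (79, 32)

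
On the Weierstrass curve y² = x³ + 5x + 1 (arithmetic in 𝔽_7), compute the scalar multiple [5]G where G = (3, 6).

(3, 1)

Repeated addition: build up to 5G.
2G: tangent at (3, 6): λ = (3·3² + 5)/(2·6) ≡ 4/5. 5⁻¹ ≡ 3 (mod 7), so λ ≡ 4·3 ≡ 5.
  x = λ² - 3 - 3 = 25 - 6 ≡ 5; y = λ·(3 - 5) - 6 ≡ 5. → (5, 5)
3G: (5, 5) + (3, 6). λ = (6 - 5)/(3 - 5) ≡ 1/5 mod 7. 5⁻¹ ≡ 3 (mod 7), so λ ≡ 3.
  x = λ² - 5 - 3 = 9 - 8 ≡ 1; y = λ·(5 - 1) - 5 ≡ 0. → (1, 0)
4G: (1, 0) + (3, 6). λ = (6 - 0)/(3 - 1) ≡ 6/2 mod 7. 2⁻¹ ≡ 4 (mod 7), so λ ≡ 3.
  x = λ² - 1 - 3 = 9 - 4 ≡ 5; y = λ·(1 - 5) - 0 ≡ 2. → (5, 2)
5G: (5, 2) + (3, 6). λ = (6 - 2)/(3 - 5) ≡ 4/5 mod 7. 5⁻¹ ≡ 3 (mod 7) since 5·3 = 15 ≡ 1, so λ ≡ 5.
  x = λ² - 5 - 3 = 25 - 8 ≡ 3; y = λ·(5 - 3) - 2 ≡ 1. → (3, 1)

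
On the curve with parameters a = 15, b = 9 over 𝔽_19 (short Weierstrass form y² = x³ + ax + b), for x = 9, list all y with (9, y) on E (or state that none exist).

none

x³ + 15x + 9 = 873 ≡ 18 (mod 19).
18 is a non-residue mod 19; no y exists.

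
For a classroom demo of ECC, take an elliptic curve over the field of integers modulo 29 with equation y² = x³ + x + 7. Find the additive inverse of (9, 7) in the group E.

-(9, 7) = (9, -7 mod 29) = (9, 22).

(9, 22)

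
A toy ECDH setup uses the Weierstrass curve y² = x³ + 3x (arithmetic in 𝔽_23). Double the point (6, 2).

(12, 4)

tangent at (6, 2): λ = (3·6² + 3)/(2·2) ≡ 19/4. 4⁻¹ ≡ 6 (mod 23), so λ ≡ 19·6 ≡ 22.
  x = λ² - 6 - 6 = 484 - 12 ≡ 12; y = λ·(6 - 12) - 2 ≡ 4. → (12, 4)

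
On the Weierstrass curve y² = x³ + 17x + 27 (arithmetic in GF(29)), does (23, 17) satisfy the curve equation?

yes

y² = 17² ≡ 28; x³ + 17x + 27 = 12585 ≡ 28 (mod 29). 28 = 28.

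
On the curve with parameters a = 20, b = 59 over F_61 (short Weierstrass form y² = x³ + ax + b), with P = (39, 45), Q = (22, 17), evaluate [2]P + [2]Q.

First 2P:
Repeated addition: build up to 2P.
2P: tangent at (39, 45): λ = (3·39² + 20)/(2·45) ≡ 8/29. 29⁻¹ ≡ 40 (mod 61) since 29·40 = 1160 ≡ 1, so λ ≡ 8·40 ≡ 15.
  x = λ² - 39 - 39 = 225 - 78 ≡ 25; y = λ·(39 - 25) - 45 ≡ 43. → (25, 43)
2P = (25, 43).
Next 2Q:
Repeated addition: build up to 2Q.
2Q: tangent at (22, 17): λ = (3·22² + 20)/(2·17) ≡ 8/34. 34⁻¹ ≡ 9 (mod 61), so λ ≡ 8·9 ≡ 11.
  x = λ² - 22 - 22 = 121 - 44 ≡ 16; y = λ·(22 - 16) - 17 ≡ 49. → (16, 49)
2Q = (16, 49).
Finally 2P + 2Q:
(25, 43) + (16, 49). λ = (49 - 43)/(16 - 25) ≡ 6/52 mod 61. 52⁻¹ ≡ 27 (mod 61) since 52·27 = 1404 ≡ 1, so λ ≡ 40.
  x = λ² - 25 - 16 = 1600 - 41 ≡ 34; y = λ·(25 - 34) - 43 ≡ 24. → (34, 24)

(34, 24)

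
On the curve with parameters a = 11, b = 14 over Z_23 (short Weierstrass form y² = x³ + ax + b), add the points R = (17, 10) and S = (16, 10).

(17, 10) + (16, 10). λ = (10 - 10)/(16 - 17) ≡ 0/22 mod 23. 22⁻¹ ≡ 22 (mod 23) since 22·22 = 484 ≡ 1, so λ ≡ 0.
  x = λ² - 17 - 16 = 0 - 33 ≡ 13; y = λ·(17 - 13) - 10 ≡ 13. → (13, 13)

(13, 13)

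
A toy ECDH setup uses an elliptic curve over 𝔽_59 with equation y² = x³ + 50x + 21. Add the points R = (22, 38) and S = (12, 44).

(23, 57)

(22, 38) + (12, 44). λ = (44 - 38)/(12 - 22) ≡ 6/49 mod 59. 49⁻¹ ≡ 53 (mod 59) since 49·53 = 2597 ≡ 1, so λ ≡ 23.
  x = λ² - 22 - 12 = 529 - 34 ≡ 23; y = λ·(22 - 23) - 38 ≡ 57. → (23, 57)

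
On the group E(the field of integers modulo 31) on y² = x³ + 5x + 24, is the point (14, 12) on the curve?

y² = 12² ≡ 20; x³ + 5x + 24 = 2838 ≡ 17 (mod 31). 20 ≠ 17.

no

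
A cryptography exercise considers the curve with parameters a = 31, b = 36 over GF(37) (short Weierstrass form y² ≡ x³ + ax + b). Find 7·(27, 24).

Write G = (27, 24).
Repeated addition: build up to 7G.
2G: tangent at (27, 24): λ = (3·27² + 31)/(2·24) ≡ 35/11. 11⁻¹ ≡ 27 (mod 37), so λ ≡ 35·27 ≡ 20.
  x = λ² - 27 - 27 = 400 - 54 ≡ 13; y = λ·(27 - 13) - 24 ≡ 34. → (13, 34)
3G: (13, 34) + (27, 24). λ = (24 - 34)/(27 - 13) ≡ 27/14 mod 37. 14⁻¹ ≡ 8 (mod 37), so λ ≡ 31.
  x = λ² - 13 - 27 = 961 - 40 ≡ 33; y = λ·(13 - 33) - 34 ≡ 12. → (33, 12)
4G: (33, 12) + (27, 24). λ = (24 - 12)/(27 - 33) ≡ 12/31 mod 37. 31⁻¹ ≡ 6 (mod 37) since 31·6 = 186 ≡ 1, so λ ≡ 35.
  x = λ² - 33 - 27 = 1225 - 60 ≡ 18; y = λ·(33 - 18) - 12 ≡ 32. → (18, 32)
5G: (18, 32) + (27, 24). λ = (24 - 32)/(27 - 18) ≡ 29/9 mod 37. 9⁻¹ ≡ 33 (mod 37), so λ ≡ 32.
  x = λ² - 18 - 27 = 1024 - 45 ≡ 17; y = λ·(18 - 17) - 32 ≡ 0. → (17, 0)
6G: (17, 0) + (27, 24). λ = (24 - 0)/(27 - 17) ≡ 24/10 mod 37. 10⁻¹ ≡ 26 (mod 37), so λ ≡ 32.
  x = λ² - 17 - 27 = 1024 - 44 ≡ 18; y = λ·(17 - 18) - 0 ≡ 5. → (18, 5)
7G: (18, 5) + (27, 24). λ = (24 - 5)/(27 - 18) ≡ 19/9 mod 37. 9⁻¹ ≡ 33 (mod 37) since 9·33 = 297 ≡ 1, so λ ≡ 35.
  x = λ² - 18 - 27 = 1225 - 45 ≡ 33; y = λ·(18 - 33) - 5 ≡ 25. → (33, 25)

(33, 25)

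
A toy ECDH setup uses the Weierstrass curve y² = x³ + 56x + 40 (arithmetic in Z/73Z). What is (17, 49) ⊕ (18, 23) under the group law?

(57, 42)

(17, 49) + (18, 23). λ = (23 - 49)/(18 - 17) ≡ 47/1 mod 73. 1⁻¹ ≡ 1 (mod 73), so λ ≡ 47.
  x = λ² - 17 - 18 = 2209 - 35 ≡ 57; y = λ·(17 - 57) - 49 ≡ 42. → (57, 42)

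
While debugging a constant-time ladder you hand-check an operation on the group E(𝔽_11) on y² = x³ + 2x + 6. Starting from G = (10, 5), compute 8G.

(10, 5)

Double-and-add on 8 = (1000)₂. Start with G = (10, 5) for the leading 1-bit.
double: tangent at (10, 5): λ = (3·10² + 2)/(2·5) ≡ 5/10. 10⁻¹ ≡ 10 (mod 11), so λ ≡ 5·10 ≡ 6.
  x = λ² - 10 - 10 = 36 - 20 ≡ 5; y = λ·(10 - 5) - 5 ≡ 3. → (5, 3)
double: tangent at (5, 3): λ = (3·5² + 2)/(2·3) ≡ 0/6. 6⁻¹ ≡ 2 (mod 11) since 6·2 = 12 ≡ 1, so λ ≡ 0·2 ≡ 0.
  x = λ² - 5 - 5 = 0 - 10 ≡ 1; y = λ·(5 - 1) - 3 ≡ 8. → (1, 8)
double: tangent at (1, 8): λ = (3·1² + 2)/(2·8) ≡ 5/5. 5⁻¹ ≡ 9 (mod 11) since 5·9 = 45 ≡ 1, so λ ≡ 5·9 ≡ 1.
  x = λ² - 1 - 1 = 1 - 2 ≡ 10; y = λ·(1 - 10) - 8 ≡ 5. → (10, 5)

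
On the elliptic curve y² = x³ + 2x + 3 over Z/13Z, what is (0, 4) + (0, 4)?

(9, 10)

tangent at (0, 4): λ = (3·0² + 2)/(2·4) ≡ 2/8. 8⁻¹ ≡ 5 (mod 13), so λ ≡ 2·5 ≡ 10.
  x = λ² - 0 - 0 = 100 - 0 ≡ 9; y = λ·(0 - 9) - 4 ≡ 10. → (9, 10)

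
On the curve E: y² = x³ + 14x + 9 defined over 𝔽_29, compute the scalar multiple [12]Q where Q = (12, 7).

Repeated addition: build up to 12Q.
2Q: tangent at (12, 7): λ = (3·12² + 14)/(2·7) ≡ 11/14. 14⁻¹ ≡ 27 (mod 29), so λ ≡ 11·27 ≡ 7.
  x = λ² - 12 - 12 = 49 - 24 ≡ 25; y = λ·(12 - 25) - 7 ≡ 18. → (25, 18)
3Q: (25, 18) + (12, 7). λ = (7 - 18)/(12 - 25) ≡ 18/16 mod 29. 16⁻¹ ≡ 20 (mod 29), so λ ≡ 12.
  x = λ² - 25 - 12 = 144 - 37 ≡ 20; y = λ·(25 - 20) - 18 ≡ 13. → (20, 13)
4Q: (20, 13) + (12, 7). λ = (7 - 13)/(12 - 20) ≡ 23/21 mod 29. 21⁻¹ ≡ 18 (mod 29), so λ ≡ 8.
  x = λ² - 20 - 12 = 64 - 32 ≡ 3; y = λ·(20 - 3) - 13 ≡ 7. → (3, 7)
5Q: (3, 7) + (12, 7). λ = (7 - 7)/(12 - 3) ≡ 0/9 mod 29. 9⁻¹ ≡ 13 (mod 29), so λ ≡ 0.
  x = λ² - 3 - 12 = 0 - 15 ≡ 14; y = λ·(3 - 14) - 7 ≡ 22. → (14, 22)
6Q: (14, 22) + (12, 7). λ = (7 - 22)/(12 - 14) ≡ 14/27 mod 29. 27⁻¹ ≡ 14 (mod 29), so λ ≡ 22.
  x = λ² - 14 - 12 = 484 - 26 ≡ 23; y = λ·(14 - 23) - 22 ≡ 12. → (23, 12)
7Q: (23, 12) + (12, 7). λ = (7 - 12)/(12 - 23) ≡ 24/18 mod 29. 18⁻¹ ≡ 21 (mod 29) since 18·21 = 378 ≡ 1, so λ ≡ 11.
  x = λ² - 23 - 12 = 121 - 35 ≡ 28; y = λ·(23 - 28) - 12 ≡ 20. → (28, 20)
8Q: (28, 20) + (12, 7). λ = (7 - 20)/(12 - 28) ≡ 16/13 mod 29. 13⁻¹ ≡ 9 (mod 29) since 13·9 = 117 ≡ 1, so λ ≡ 28.
  x = λ² - 28 - 12 = 784 - 40 ≡ 19; y = λ·(28 - 19) - 20 ≡ 0. → (19, 0)
9Q: (19, 0) + (12, 7). λ = (7 - 0)/(12 - 19) ≡ 7/22 mod 29. 22⁻¹ ≡ 4 (mod 29), so λ ≡ 28.
  x = λ² - 19 - 12 = 784 - 31 ≡ 28; y = λ·(19 - 28) - 0 ≡ 9. → (28, 9)
10Q: (28, 9) + (12, 7). λ = (7 - 9)/(12 - 28) ≡ 27/13 mod 29. 13⁻¹ ≡ 9 (mod 29), so λ ≡ 11.
  x = λ² - 28 - 12 = 121 - 40 ≡ 23; y = λ·(28 - 23) - 9 ≡ 17. → (23, 17)
11Q: (23, 17) + (12, 7). λ = (7 - 17)/(12 - 23) ≡ 19/18 mod 29. 18⁻¹ ≡ 21 (mod 29), so λ ≡ 22.
  x = λ² - 23 - 12 = 484 - 35 ≡ 14; y = λ·(23 - 14) - 17 ≡ 7. → (14, 7)
12Q: (14, 7) + (12, 7). λ = (7 - 7)/(12 - 14) ≡ 0/27 mod 29. 27⁻¹ ≡ 14 (mod 29), so λ ≡ 0.
  x = λ² - 14 - 12 = 0 - 26 ≡ 3; y = λ·(14 - 3) - 7 ≡ 22. → (3, 22)

(3, 22)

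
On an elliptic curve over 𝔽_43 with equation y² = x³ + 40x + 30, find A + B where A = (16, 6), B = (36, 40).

(27, 14)

(16, 6) + (36, 40). λ = (40 - 6)/(36 - 16) ≡ 34/20 mod 43. 20⁻¹ ≡ 28 (mod 43) since 20·28 = 560 ≡ 1, so λ ≡ 6.
  x = λ² - 16 - 36 = 36 - 52 ≡ 27; y = λ·(16 - 27) - 6 ≡ 14. → (27, 14)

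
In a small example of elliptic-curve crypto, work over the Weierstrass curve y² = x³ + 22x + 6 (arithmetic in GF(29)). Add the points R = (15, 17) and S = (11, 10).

(26, 0)

(15, 17) + (11, 10). λ = (10 - 17)/(11 - 15) ≡ 22/25 mod 29. 25⁻¹ ≡ 7 (mod 29), so λ ≡ 9.
  x = λ² - 15 - 11 = 81 - 26 ≡ 26; y = λ·(15 - 26) - 17 ≡ 0. → (26, 0)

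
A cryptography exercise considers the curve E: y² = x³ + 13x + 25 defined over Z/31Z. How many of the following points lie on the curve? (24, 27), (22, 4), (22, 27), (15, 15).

(24, 27): 27² ≡ 16, rhs ≡ 25 → off.
(22, 4): 4² ≡ 16, rhs ≡ 16 → on.
(22, 27): 27² ≡ 16, rhs ≡ 16 → on.
(15, 15): 15² ≡ 8, rhs ≡ 30 → off.

2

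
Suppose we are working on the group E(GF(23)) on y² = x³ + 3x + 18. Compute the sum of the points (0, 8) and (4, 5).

(21, 2)

(0, 8) + (4, 5). λ = (5 - 8)/(4 - 0) ≡ 20/4 mod 23. 4⁻¹ ≡ 6 (mod 23), so λ ≡ 5.
  x = λ² - 0 - 4 = 25 - 4 ≡ 21; y = λ·(0 - 21) - 8 ≡ 2. → (21, 2)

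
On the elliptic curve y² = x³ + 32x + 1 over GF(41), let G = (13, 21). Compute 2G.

tangent at (13, 21): λ = (3·13² + 32)/(2·21) ≡ 6/1. 1⁻¹ ≡ 1 (mod 41) since 1·1 = 1 ≡ 1, so λ ≡ 6·1 ≡ 6.
  x = λ² - 13 - 13 = 36 - 26 ≡ 10; y = λ·(13 - 10) - 21 ≡ 38. → (10, 38)

(10, 38)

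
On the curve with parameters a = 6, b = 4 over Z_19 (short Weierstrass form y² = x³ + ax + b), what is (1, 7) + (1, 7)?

(2, 10)

tangent at (1, 7): λ = (3·1² + 6)/(2·7) ≡ 9/14. 14⁻¹ ≡ 15 (mod 19), so λ ≡ 9·15 ≡ 2.
  x = λ² - 1 - 1 = 4 - 2 ≡ 2; y = λ·(1 - 2) - 7 ≡ 10. → (2, 10)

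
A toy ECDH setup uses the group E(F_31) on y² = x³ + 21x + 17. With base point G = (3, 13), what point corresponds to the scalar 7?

(15, 24)

Double-and-add on 7 = (111)₂. Start with G = (3, 13) for the leading 1-bit.
double: tangent at (3, 13): λ = (3·3² + 21)/(2·13) ≡ 17/26. 26⁻¹ ≡ 6 (mod 31), so λ ≡ 17·6 ≡ 9.
  x = λ² - 3 - 3 = 81 - 6 ≡ 13; y = λ·(3 - 13) - 13 ≡ 21. → (13, 21)
add G: (13, 21) + (3, 13). λ = (13 - 21)/(3 - 13) ≡ 23/21 mod 31. 21⁻¹ ≡ 3 (mod 31), so λ ≡ 7.
  x = λ² - 13 - 3 = 49 - 16 ≡ 2; y = λ·(13 - 2) - 21 ≡ 25. → (2, 25)
double: tangent at (2, 25): λ = (3·2² + 21)/(2·25) ≡ 2/19. 19⁻¹ ≡ 18 (mod 31), so λ ≡ 2·18 ≡ 5.
  x = λ² - 2 - 2 = 25 - 4 ≡ 21; y = λ·(2 - 21) - 25 ≡ 4. → (21, 4)
add G: (21, 4) + (3, 13). λ = (13 - 4)/(3 - 21) ≡ 9/13 mod 31. 13⁻¹ ≡ 12 (mod 31), so λ ≡ 15.
  x = λ² - 21 - 3 = 225 - 24 ≡ 15; y = λ·(21 - 15) - 4 ≡ 24. → (15, 24)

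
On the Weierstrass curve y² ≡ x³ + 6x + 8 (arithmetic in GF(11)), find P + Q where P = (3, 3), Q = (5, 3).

(3, 3) + (5, 3). λ = (3 - 3)/(5 - 3) ≡ 0/2 mod 11. 2⁻¹ ≡ 6 (mod 11), so λ ≡ 0.
  x = λ² - 3 - 5 = 0 - 8 ≡ 3; y = λ·(3 - 3) - 3 ≡ 8. → (3, 8)

(3, 8)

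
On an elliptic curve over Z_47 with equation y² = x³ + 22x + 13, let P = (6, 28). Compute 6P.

Double-and-add on 6 = (110)₂. Start with P = (6, 28) for the leading 1-bit.
double: tangent at (6, 28): λ = (3·6² + 22)/(2·28) ≡ 36/9. 9⁻¹ ≡ 21 (mod 47), so λ ≡ 36·21 ≡ 4.
  x = λ² - 6 - 6 = 16 - 12 ≡ 4; y = λ·(6 - 4) - 28 ≡ 27. → (4, 27)
add P: (4, 27) + (6, 28). λ = (28 - 27)/(6 - 4) ≡ 1/2 mod 47. 2⁻¹ ≡ 24 (mod 47) since 2·24 = 48 ≡ 1, so λ ≡ 24.
  x = λ² - 4 - 6 = 576 - 10 ≡ 2; y = λ·(4 - 2) - 27 ≡ 21. → (2, 21)
double: tangent at (2, 21): λ = (3·2² + 22)/(2·21) ≡ 34/42. 42⁻¹ ≡ 28 (mod 47), so λ ≡ 34·28 ≡ 12.
  x = λ² - 2 - 2 = 144 - 4 ≡ 46; y = λ·(2 - 46) - 21 ≡ 15. → (46, 15)

(46, 15)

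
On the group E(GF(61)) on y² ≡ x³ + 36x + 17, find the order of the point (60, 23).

2P: tangent at (60, 23): λ = (3·60² + 36)/(2·23) ≡ 39/46. 46⁻¹ ≡ 4 (mod 61), so λ ≡ 39·4 ≡ 34.
  x = λ² - 60 - 60 = 1156 - 120 ≡ 60; y = λ·(60 - 60) - 23 ≡ 38. → (60, 38)
3P: (60, 38) + (60, 23): same x and y₁ ≡ -y₂, so the sum is the point at infinity.
3P = the point at infinity, so the order is 3.

3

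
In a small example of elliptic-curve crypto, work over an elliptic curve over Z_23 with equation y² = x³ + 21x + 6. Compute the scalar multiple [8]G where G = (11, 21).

(9, 2)

Double-and-add on 8 = (1000)₂. Start with G = (11, 21) for the leading 1-bit.
double: tangent at (11, 21): λ = (3·11² + 21)/(2·21) ≡ 16/19. 19⁻¹ ≡ 17 (mod 23), so λ ≡ 16·17 ≡ 19.
  x = λ² - 11 - 11 = 361 - 22 ≡ 17; y = λ·(11 - 17) - 21 ≡ 3. → (17, 3)
double: tangent at (17, 3): λ = (3·17² + 21)/(2·3) ≡ 14/6. 6⁻¹ ≡ 4 (mod 23), so λ ≡ 14·4 ≡ 10.
  x = λ² - 17 - 17 = 100 - 34 ≡ 20; y = λ·(17 - 20) - 3 ≡ 13. → (20, 13)
double: tangent at (20, 13): λ = (3·20² + 21)/(2·13) ≡ 2/3. 3⁻¹ ≡ 8 (mod 23), so λ ≡ 2·8 ≡ 16.
  x = λ² - 20 - 20 = 256 - 40 ≡ 9; y = λ·(20 - 9) - 13 ≡ 2. → (9, 2)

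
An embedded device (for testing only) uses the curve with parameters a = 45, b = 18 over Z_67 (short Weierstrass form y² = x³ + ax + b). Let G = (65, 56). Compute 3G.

Repeated addition: build up to 3G.
2G: tangent at (65, 56): λ = (3·65² + 45)/(2·56) ≡ 57/45. 45⁻¹ ≡ 3 (mod 67), so λ ≡ 57·3 ≡ 37.
  x = λ² - 65 - 65 = 1369 - 130 ≡ 33; y = λ·(65 - 33) - 56 ≡ 56. → (33, 56)
3G: (33, 56) + (65, 56). λ = (56 - 56)/(65 - 33) ≡ 0/32 mod 67. 32⁻¹ ≡ 44 (mod 67), so λ ≡ 0.
  x = λ² - 33 - 65 = 0 - 98 ≡ 36; y = λ·(33 - 36) - 56 ≡ 11. → (36, 11)

(36, 11)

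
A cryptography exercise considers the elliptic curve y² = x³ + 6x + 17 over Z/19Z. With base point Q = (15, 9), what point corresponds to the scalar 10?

O

Double-and-add on 10 = (1010)₂. Start with Q = (15, 9) for the leading 1-bit.
double: tangent at (15, 9): λ = (3·15² + 6)/(2·9) ≡ 16/18. 18⁻¹ ≡ 18 (mod 19), so λ ≡ 16·18 ≡ 3.
  x = λ² - 15 - 15 = 9 - 30 ≡ 17; y = λ·(15 - 17) - 9 ≡ 4. → (17, 4)
double: tangent at (17, 4): λ = (3·17² + 6)/(2·4) ≡ 18/8. 8⁻¹ ≡ 12 (mod 19) since 8·12 = 96 ≡ 1, so λ ≡ 18·12 ≡ 7.
  x = λ² - 17 - 17 = 49 - 34 ≡ 15; y = λ·(17 - 15) - 4 ≡ 10. → (15, 10)
add Q: (15, 10) + (15, 9): same x and y₁ ≡ -y₂, so the sum is ∞.
double: ∞ + ∞ = ∞ (identity).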